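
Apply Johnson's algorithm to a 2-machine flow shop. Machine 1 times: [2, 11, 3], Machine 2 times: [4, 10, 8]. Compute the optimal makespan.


Apply Johnson's rule:
  Group 1 (a <= b): [(1, 2, 4), (3, 3, 8)]
  Group 2 (a > b): [(2, 11, 10)]
Optimal job order: [1, 3, 2]
Schedule:
  Job 1: M1 done at 2, M2 done at 6
  Job 3: M1 done at 5, M2 done at 14
  Job 2: M1 done at 16, M2 done at 26
Makespan = 26

26


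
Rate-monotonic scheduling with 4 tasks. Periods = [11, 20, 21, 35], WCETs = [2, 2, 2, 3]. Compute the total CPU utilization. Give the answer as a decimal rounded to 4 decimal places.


Compute individual utilizations (exact fractions):
  Task 1: C/T = 2/11 (approx. 0.1818)
  Task 2: C/T = 2/20 = 1/10 (approx. 0.1)
  Task 3: C/T = 2/21 (approx. 0.0952)
  Task 4: C/T = 3/35 (approx. 0.0857)
Total utilization U = 2/11 + 1/10 + 2/21 + 3/35 = 1069/2310
Rounded to 4 decimal places: U = 0.4628
RM (Liu & Layland) bound for 4 tasks = 0.756828; compare with U = 1069/2310 (approx. 0.462771)
U <= bound, so schedulable by RM sufficient condition.

0.4628


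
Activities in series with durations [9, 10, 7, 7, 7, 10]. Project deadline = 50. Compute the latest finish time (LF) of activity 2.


LF(activity 2) = deadline - sum of successor durations
Successors: activities 3 through 6 with durations [7, 7, 7, 10]
Sum of successor durations = 31
LF = 50 - 31 = 19

19


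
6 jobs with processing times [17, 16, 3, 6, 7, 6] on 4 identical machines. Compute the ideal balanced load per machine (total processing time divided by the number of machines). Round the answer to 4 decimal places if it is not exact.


Total processing time = 17 + 16 + 3 + 6 + 7 + 6 = 55
Number of machines = 4
Ideal balanced load = 55 / 4 = 13.75

13.75


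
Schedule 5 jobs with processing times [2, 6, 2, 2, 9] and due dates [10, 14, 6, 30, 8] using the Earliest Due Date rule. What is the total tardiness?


Sort by due date (EDD order): [(2, 6), (9, 8), (2, 10), (6, 14), (2, 30)]
Compute completion times and tardiness:
  Job 1: p=2, d=6, C=2, tardiness=max(0,2-6)=0
  Job 2: p=9, d=8, C=11, tardiness=max(0,11-8)=3
  Job 3: p=2, d=10, C=13, tardiness=max(0,13-10)=3
  Job 4: p=6, d=14, C=19, tardiness=max(0,19-14)=5
  Job 5: p=2, d=30, C=21, tardiness=max(0,21-30)=0
Total tardiness = 11

11


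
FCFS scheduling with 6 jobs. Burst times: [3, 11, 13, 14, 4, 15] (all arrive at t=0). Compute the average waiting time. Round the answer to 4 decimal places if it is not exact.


FCFS order (as given): [3, 11, 13, 14, 4, 15]
Waiting times:
  Job 1: wait = 0
  Job 2: wait = 3
  Job 3: wait = 14
  Job 4: wait = 27
  Job 5: wait = 41
  Job 6: wait = 45
Sum of waiting times = 130
Average waiting time = 130/6 = 21.6667

21.6667


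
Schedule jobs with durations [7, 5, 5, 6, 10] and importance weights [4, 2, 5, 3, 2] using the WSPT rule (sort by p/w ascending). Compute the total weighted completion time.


Compute p/w ratios and sort ascending (WSPT): [(5, 5), (7, 4), (6, 3), (5, 2), (10, 2)]
Compute weighted completion times:
  Job (p=5,w=5): C=5, w*C=5*5=25
  Job (p=7,w=4): C=12, w*C=4*12=48
  Job (p=6,w=3): C=18, w*C=3*18=54
  Job (p=5,w=2): C=23, w*C=2*23=46
  Job (p=10,w=2): C=33, w*C=2*33=66
Total weighted completion time = 239

239


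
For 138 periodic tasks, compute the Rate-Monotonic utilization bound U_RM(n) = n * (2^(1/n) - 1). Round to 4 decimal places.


Compute 2^(1/138) = 1.0050354411
Subtract 1: 1.0050354411 - 1 = 0.0050354411
Multiply by n: 138 * 0.0050354411 = 0.6948908718
Round to 4 dp: 0.6949

0.6949


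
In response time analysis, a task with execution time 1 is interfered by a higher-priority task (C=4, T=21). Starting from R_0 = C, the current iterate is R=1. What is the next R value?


R_next = C + ceil(R_prev / T_hp) * C_hp
ceil(1 / 21) = ceil(0.0476) = 1
Interference = 1 * 4 = 4
R_next = 1 + 4 = 5

5


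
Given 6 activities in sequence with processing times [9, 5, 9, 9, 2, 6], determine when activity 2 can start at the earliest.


Activity 2 starts after activities 1 through 1 complete.
Predecessor durations: [9]
ES = 9 = 9

9


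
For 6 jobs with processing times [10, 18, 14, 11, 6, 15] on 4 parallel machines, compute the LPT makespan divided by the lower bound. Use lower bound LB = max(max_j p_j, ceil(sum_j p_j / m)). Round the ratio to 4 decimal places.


LPT order: [18, 15, 14, 11, 10, 6]
Machine loads after assignment: [18, 15, 20, 21]
LPT makespan = 21
Lower bound = max(max_job, ceil(total/4)) = max(18, 19) = 19
Ratio = 21 / 19 = 1.1053

1.1053


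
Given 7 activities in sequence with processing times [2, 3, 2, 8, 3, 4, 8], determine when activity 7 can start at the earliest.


Activity 7 starts after activities 1 through 6 complete.
Predecessor durations: [2, 3, 2, 8, 3, 4]
ES = 2 + 3 + 2 + 8 + 3 + 4 = 22

22


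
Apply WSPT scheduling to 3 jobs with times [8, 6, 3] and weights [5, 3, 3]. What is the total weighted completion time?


Compute p/w ratios and sort ascending (WSPT): [(3, 3), (8, 5), (6, 3)]
Compute weighted completion times:
  Job (p=3,w=3): C=3, w*C=3*3=9
  Job (p=8,w=5): C=11, w*C=5*11=55
  Job (p=6,w=3): C=17, w*C=3*17=51
Total weighted completion time = 115

115


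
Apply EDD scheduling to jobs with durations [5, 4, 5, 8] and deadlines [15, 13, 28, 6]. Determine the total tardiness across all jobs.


Sort by due date (EDD order): [(8, 6), (4, 13), (5, 15), (5, 28)]
Compute completion times and tardiness:
  Job 1: p=8, d=6, C=8, tardiness=max(0,8-6)=2
  Job 2: p=4, d=13, C=12, tardiness=max(0,12-13)=0
  Job 3: p=5, d=15, C=17, tardiness=max(0,17-15)=2
  Job 4: p=5, d=28, C=22, tardiness=max(0,22-28)=0
Total tardiness = 4

4


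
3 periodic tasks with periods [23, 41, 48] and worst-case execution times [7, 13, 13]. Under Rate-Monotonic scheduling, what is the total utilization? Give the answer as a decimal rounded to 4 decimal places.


Compute individual utilizations (exact fractions):
  Task 1: C/T = 7/23 (approx. 0.3043)
  Task 2: C/T = 13/41 (approx. 0.3171)
  Task 3: C/T = 13/48 (approx. 0.2708)
Total utilization U = 7/23 + 13/41 + 13/48 = 40387/45264
Rounded to 4 decimal places: U = 0.8923
RM (Liu & Layland) bound for 3 tasks = 0.779763; compare with U = 40387/45264 (approx. 0.892254)
bound < U <= 1, so the RM sufficient condition is not met (inconclusive; an exact test such as response-time analysis is needed).

0.8923


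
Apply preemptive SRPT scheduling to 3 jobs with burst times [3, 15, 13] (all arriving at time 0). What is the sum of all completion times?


Since all jobs arrive at t=0, SRPT equals SPT ordering.
SPT order: [3, 13, 15]
Completion times:
  Job 1: p=3, C=3
  Job 2: p=13, C=16
  Job 3: p=15, C=31
Total completion time = 3 + 16 + 31 = 50

50


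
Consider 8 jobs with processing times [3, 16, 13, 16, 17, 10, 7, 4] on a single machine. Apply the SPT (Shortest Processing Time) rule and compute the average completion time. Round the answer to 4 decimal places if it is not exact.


Sort jobs by processing time (SPT order): [3, 4, 7, 10, 13, 16, 16, 17]
Compute completion times sequentially:
  Job 1: processing = 3, completes at 3
  Job 2: processing = 4, completes at 7
  Job 3: processing = 7, completes at 14
  Job 4: processing = 10, completes at 24
  Job 5: processing = 13, completes at 37
  Job 6: processing = 16, completes at 53
  Job 7: processing = 16, completes at 69
  Job 8: processing = 17, completes at 86
Sum of completion times = 293
Average completion time = 293/8 = 36.625

36.625


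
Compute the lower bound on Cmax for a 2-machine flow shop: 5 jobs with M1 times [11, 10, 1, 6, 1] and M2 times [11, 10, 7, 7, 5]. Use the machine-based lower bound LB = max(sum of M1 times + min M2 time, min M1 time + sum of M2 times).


LB1 = sum(M1 times) + min(M2 times) = 29 + 5 = 34
LB2 = min(M1 times) + sum(M2 times) = 1 + 40 = 41
Lower bound = max(LB1, LB2) = max(34, 41) = 41

41


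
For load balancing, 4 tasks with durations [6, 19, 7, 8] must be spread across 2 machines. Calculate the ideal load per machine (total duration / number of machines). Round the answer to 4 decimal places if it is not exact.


Total processing time = 6 + 19 + 7 + 8 = 40
Number of machines = 2
Ideal balanced load = 40 / 2 = 20.0

20.0


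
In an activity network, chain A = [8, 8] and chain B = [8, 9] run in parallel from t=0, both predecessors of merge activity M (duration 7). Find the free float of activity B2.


ES(B2) = sum of predecessors on chain B = 8
EF(B2) = ES + duration = 8 + 9 = 17
Successor of B2 is M. ES(M) = max(sum(A), sum(B)) = max(16, 17) = 17
Free float = ES(successor) - EF(current) = 17 - 17 = 0

0


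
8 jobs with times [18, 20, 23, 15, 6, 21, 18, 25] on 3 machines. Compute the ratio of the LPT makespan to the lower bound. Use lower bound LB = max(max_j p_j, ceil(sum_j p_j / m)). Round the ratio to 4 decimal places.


LPT order: [25, 23, 21, 20, 18, 18, 15, 6]
Machine loads after assignment: [43, 56, 47]
LPT makespan = 56
Lower bound = max(max_job, ceil(total/3)) = max(25, 49) = 49
Ratio = 56 / 49 = 1.1429

1.1429


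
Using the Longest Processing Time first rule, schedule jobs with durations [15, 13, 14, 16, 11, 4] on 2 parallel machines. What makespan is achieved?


Sort jobs in decreasing order (LPT): [16, 15, 14, 13, 11, 4]
Assign each job to the least loaded machine:
  Machine 1: jobs [16, 13, 11], load = 40
  Machine 2: jobs [15, 14, 4], load = 33
Makespan = max load = 40

40


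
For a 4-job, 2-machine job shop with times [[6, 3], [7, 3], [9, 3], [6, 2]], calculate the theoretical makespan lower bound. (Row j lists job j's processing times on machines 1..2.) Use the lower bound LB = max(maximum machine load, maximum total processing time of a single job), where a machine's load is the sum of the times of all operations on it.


Machine loads:
  Machine 1: 6 + 7 + 9 + 6 = 28
  Machine 2: 3 + 3 + 3 + 2 = 11
Max machine load = 28
Job totals:
  Job 1: 9
  Job 2: 10
  Job 3: 12
  Job 4: 8
Max job total = 12
Lower bound = max(28, 12) = 28

28


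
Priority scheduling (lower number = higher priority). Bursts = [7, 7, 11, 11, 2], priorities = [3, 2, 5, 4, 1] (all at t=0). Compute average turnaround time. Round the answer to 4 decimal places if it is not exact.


Sort by priority (ascending = highest first):
Order: [(1, 2), (2, 7), (3, 7), (4, 11), (5, 11)]
Completion times:
  Priority 1, burst=2, C=2
  Priority 2, burst=7, C=9
  Priority 3, burst=7, C=16
  Priority 4, burst=11, C=27
  Priority 5, burst=11, C=38
Average turnaround = 92/5 = 18.4

18.4


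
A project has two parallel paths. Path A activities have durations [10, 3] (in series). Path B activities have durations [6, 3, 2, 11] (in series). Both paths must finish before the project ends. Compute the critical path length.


Path A total = 10 + 3 = 13
Path B total = 6 + 3 + 2 + 11 = 22
Critical path = longest path = max(13, 22) = 22

22


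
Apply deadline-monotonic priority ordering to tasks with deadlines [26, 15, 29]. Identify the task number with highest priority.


Sort tasks by relative deadline (ascending):
  Task 2: deadline = 15
  Task 1: deadline = 26
  Task 3: deadline = 29
Priority order (highest first): [2, 1, 3]
Highest priority task = 2

2


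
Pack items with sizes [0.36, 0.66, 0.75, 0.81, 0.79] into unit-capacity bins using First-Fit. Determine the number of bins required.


Place items sequentially using First-Fit:
  Item 0.36 -> new Bin 1
  Item 0.66 -> new Bin 2
  Item 0.75 -> new Bin 3
  Item 0.81 -> new Bin 4
  Item 0.79 -> new Bin 5
Total bins used = 5

5


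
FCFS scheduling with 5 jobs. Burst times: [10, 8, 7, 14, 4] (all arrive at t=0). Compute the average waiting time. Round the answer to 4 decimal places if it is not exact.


FCFS order (as given): [10, 8, 7, 14, 4]
Waiting times:
  Job 1: wait = 0
  Job 2: wait = 10
  Job 3: wait = 18
  Job 4: wait = 25
  Job 5: wait = 39
Sum of waiting times = 92
Average waiting time = 92/5 = 18.4

18.4


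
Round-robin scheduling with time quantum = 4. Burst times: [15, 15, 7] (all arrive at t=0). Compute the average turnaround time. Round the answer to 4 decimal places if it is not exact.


Time quantum = 4
Execution trace:
  J1 runs 4 units, time = 4
  J2 runs 4 units, time = 8
  J3 runs 4 units, time = 12
  J1 runs 4 units, time = 16
  J2 runs 4 units, time = 20
  J3 runs 3 units, time = 23
  J1 runs 4 units, time = 27
  J2 runs 4 units, time = 31
  J1 runs 3 units, time = 34
  J2 runs 3 units, time = 37
Finish times: [34, 37, 23]
Average turnaround = 94/3 = 31.3333

31.3333


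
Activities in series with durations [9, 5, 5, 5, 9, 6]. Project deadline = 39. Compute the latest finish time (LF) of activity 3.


LF(activity 3) = deadline - sum of successor durations
Successors: activities 4 through 6 with durations [5, 9, 6]
Sum of successor durations = 20
LF = 39 - 20 = 19

19


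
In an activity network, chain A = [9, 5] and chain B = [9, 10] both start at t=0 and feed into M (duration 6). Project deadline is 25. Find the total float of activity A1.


Forward pass: ES(A1) = sum of predecessors on chain A = 0
EF = ES + duration = 0 + 9 = 9
Backward pass: LF(M) = deadline = 25; LS(M) = 25 - 6 = 19
LF(A1) = LS(M) - sum(successors on chain A) = 19 - 5 = 14
LS = LF - duration = 14 - 9 = 5
Total float = LS - ES = 5 - 0 = 5

5


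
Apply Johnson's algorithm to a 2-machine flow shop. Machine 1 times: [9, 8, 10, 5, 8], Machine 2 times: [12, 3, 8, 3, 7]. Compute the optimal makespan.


Apply Johnson's rule:
  Group 1 (a <= b): [(1, 9, 12)]
  Group 2 (a > b): [(3, 10, 8), (5, 8, 7), (2, 8, 3), (4, 5, 3)]
Optimal job order: [1, 3, 5, 2, 4]
Schedule:
  Job 1: M1 done at 9, M2 done at 21
  Job 3: M1 done at 19, M2 done at 29
  Job 5: M1 done at 27, M2 done at 36
  Job 2: M1 done at 35, M2 done at 39
  Job 4: M1 done at 40, M2 done at 43
Makespan = 43

43


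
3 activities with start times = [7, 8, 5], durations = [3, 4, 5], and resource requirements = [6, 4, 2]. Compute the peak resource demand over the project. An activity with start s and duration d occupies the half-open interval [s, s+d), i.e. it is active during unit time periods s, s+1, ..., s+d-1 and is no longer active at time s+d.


Each activity i is active on [start_i, start_i + duration_i).
Compute total resource usage per time slot:
  t=0: active resources = [], total = 0
  t=1: active resources = [], total = 0
  t=2: active resources = [], total = 0
  t=3: active resources = [], total = 0
  t=4: active resources = [], total = 0
  t=5: active resources = [2], total = 2
  t=6: active resources = [2], total = 2
  t=7: active resources = [6, 2], total = 8
  t=8: active resources = [6, 4, 2], total = 12
  t=9: active resources = [6, 4, 2], total = 12
  t=10: active resources = [4], total = 4
  t=11: active resources = [4], total = 4
Peak resource demand = 12

12


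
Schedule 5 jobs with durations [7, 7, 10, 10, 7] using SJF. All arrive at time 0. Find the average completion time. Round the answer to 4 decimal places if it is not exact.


SJF order (ascending): [7, 7, 7, 10, 10]
Completion times:
  Job 1: burst=7, C=7
  Job 2: burst=7, C=14
  Job 3: burst=7, C=21
  Job 4: burst=10, C=31
  Job 5: burst=10, C=41
Average completion = 114/5 = 22.8

22.8


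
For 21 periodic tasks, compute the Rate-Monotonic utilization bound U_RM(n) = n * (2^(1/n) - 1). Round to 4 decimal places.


Compute 2^(1/21) = 1.0335577830
Subtract 1: 1.0335577830 - 1 = 0.0335577830
Multiply by n: 21 * 0.0335577830 = 0.7047134430
Round to 4 dp: 0.7047

0.7047


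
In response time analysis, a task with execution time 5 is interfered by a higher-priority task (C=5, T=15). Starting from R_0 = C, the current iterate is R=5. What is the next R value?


R_next = C + ceil(R_prev / T_hp) * C_hp
ceil(5 / 15) = ceil(0.3333) = 1
Interference = 1 * 5 = 5
R_next = 5 + 5 = 10

10


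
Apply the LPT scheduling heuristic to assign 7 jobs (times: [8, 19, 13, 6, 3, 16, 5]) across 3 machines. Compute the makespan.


Sort jobs in decreasing order (LPT): [19, 16, 13, 8, 6, 5, 3]
Assign each job to the least loaded machine:
  Machine 1: jobs [19, 5], load = 24
  Machine 2: jobs [16, 6], load = 22
  Machine 3: jobs [13, 8, 3], load = 24
Makespan = max load = 24

24


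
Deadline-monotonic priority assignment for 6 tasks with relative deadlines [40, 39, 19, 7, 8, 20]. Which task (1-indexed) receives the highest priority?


Sort tasks by relative deadline (ascending):
  Task 4: deadline = 7
  Task 5: deadline = 8
  Task 3: deadline = 19
  Task 6: deadline = 20
  Task 2: deadline = 39
  Task 1: deadline = 40
Priority order (highest first): [4, 5, 3, 6, 2, 1]
Highest priority task = 4

4


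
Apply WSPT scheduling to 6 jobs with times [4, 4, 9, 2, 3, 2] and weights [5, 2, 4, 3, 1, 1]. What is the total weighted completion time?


Compute p/w ratios and sort ascending (WSPT): [(2, 3), (4, 5), (4, 2), (2, 1), (9, 4), (3, 1)]
Compute weighted completion times:
  Job (p=2,w=3): C=2, w*C=3*2=6
  Job (p=4,w=5): C=6, w*C=5*6=30
  Job (p=4,w=2): C=10, w*C=2*10=20
  Job (p=2,w=1): C=12, w*C=1*12=12
  Job (p=9,w=4): C=21, w*C=4*21=84
  Job (p=3,w=1): C=24, w*C=1*24=24
Total weighted completion time = 176

176


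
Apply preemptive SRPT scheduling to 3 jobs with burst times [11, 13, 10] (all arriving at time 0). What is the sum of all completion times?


Since all jobs arrive at t=0, SRPT equals SPT ordering.
SPT order: [10, 11, 13]
Completion times:
  Job 1: p=10, C=10
  Job 2: p=11, C=21
  Job 3: p=13, C=34
Total completion time = 10 + 21 + 34 = 65

65


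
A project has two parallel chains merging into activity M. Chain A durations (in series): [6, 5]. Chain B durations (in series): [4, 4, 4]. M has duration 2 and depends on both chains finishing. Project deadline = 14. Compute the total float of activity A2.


Forward pass: ES(A2) = sum of predecessors on chain A = 6
EF = ES + duration = 6 + 5 = 11
Backward pass: LF(M) = deadline = 14; LS(M) = 14 - 2 = 12
LF(A2) = LS(M) - sum(successors on chain A) = 12 - 0 = 12
LS = LF - duration = 12 - 5 = 7
Total float = LS - ES = 7 - 6 = 1

1


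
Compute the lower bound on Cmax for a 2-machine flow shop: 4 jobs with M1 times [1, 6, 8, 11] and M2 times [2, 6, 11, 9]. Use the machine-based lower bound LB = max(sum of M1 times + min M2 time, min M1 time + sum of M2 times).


LB1 = sum(M1 times) + min(M2 times) = 26 + 2 = 28
LB2 = min(M1 times) + sum(M2 times) = 1 + 28 = 29
Lower bound = max(LB1, LB2) = max(28, 29) = 29

29


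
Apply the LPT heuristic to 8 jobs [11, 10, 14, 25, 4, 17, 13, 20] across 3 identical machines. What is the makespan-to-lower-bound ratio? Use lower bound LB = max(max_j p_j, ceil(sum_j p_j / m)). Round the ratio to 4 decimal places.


LPT order: [25, 20, 17, 14, 13, 11, 10, 4]
Machine loads after assignment: [36, 37, 41]
LPT makespan = 41
Lower bound = max(max_job, ceil(total/3)) = max(25, 38) = 38
Ratio = 41 / 38 = 1.0789

1.0789


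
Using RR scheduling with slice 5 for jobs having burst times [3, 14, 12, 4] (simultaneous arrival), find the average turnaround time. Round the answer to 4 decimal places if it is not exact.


Time quantum = 5
Execution trace:
  J1 runs 3 units, time = 3
  J2 runs 5 units, time = 8
  J3 runs 5 units, time = 13
  J4 runs 4 units, time = 17
  J2 runs 5 units, time = 22
  J3 runs 5 units, time = 27
  J2 runs 4 units, time = 31
  J3 runs 2 units, time = 33
Finish times: [3, 31, 33, 17]
Average turnaround = 84/4 = 21.0

21.0


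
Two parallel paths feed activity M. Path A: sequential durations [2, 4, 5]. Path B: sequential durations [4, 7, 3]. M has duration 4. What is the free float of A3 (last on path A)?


ES(A3) = sum of predecessors on chain A = 6
EF(A3) = ES + duration = 6 + 5 = 11
Successor of A3 is M. ES(M) = max(sum(A), sum(B)) = max(11, 14) = 14
Free float = ES(successor) - EF(current) = 14 - 11 = 3

3


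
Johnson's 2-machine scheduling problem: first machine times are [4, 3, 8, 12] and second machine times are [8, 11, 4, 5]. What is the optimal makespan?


Apply Johnson's rule:
  Group 1 (a <= b): [(2, 3, 11), (1, 4, 8)]
  Group 2 (a > b): [(4, 12, 5), (3, 8, 4)]
Optimal job order: [2, 1, 4, 3]
Schedule:
  Job 2: M1 done at 3, M2 done at 14
  Job 1: M1 done at 7, M2 done at 22
  Job 4: M1 done at 19, M2 done at 27
  Job 3: M1 done at 27, M2 done at 31
Makespan = 31

31


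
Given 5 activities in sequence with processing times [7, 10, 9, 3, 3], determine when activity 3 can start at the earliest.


Activity 3 starts after activities 1 through 2 complete.
Predecessor durations: [7, 10]
ES = 7 + 10 = 17

17


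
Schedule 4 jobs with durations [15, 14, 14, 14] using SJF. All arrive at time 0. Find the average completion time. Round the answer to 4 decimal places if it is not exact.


SJF order (ascending): [14, 14, 14, 15]
Completion times:
  Job 1: burst=14, C=14
  Job 2: burst=14, C=28
  Job 3: burst=14, C=42
  Job 4: burst=15, C=57
Average completion = 141/4 = 35.25

35.25


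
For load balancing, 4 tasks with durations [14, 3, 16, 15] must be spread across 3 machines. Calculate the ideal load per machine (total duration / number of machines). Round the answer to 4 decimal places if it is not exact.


Total processing time = 14 + 3 + 16 + 15 = 48
Number of machines = 3
Ideal balanced load = 48 / 3 = 16.0

16.0


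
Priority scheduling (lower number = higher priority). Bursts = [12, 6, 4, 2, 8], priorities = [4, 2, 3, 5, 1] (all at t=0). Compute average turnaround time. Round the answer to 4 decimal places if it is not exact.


Sort by priority (ascending = highest first):
Order: [(1, 8), (2, 6), (3, 4), (4, 12), (5, 2)]
Completion times:
  Priority 1, burst=8, C=8
  Priority 2, burst=6, C=14
  Priority 3, burst=4, C=18
  Priority 4, burst=12, C=30
  Priority 5, burst=2, C=32
Average turnaround = 102/5 = 20.4

20.4


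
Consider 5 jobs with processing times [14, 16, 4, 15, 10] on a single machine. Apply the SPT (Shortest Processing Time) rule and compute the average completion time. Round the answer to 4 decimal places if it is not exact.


Sort jobs by processing time (SPT order): [4, 10, 14, 15, 16]
Compute completion times sequentially:
  Job 1: processing = 4, completes at 4
  Job 2: processing = 10, completes at 14
  Job 3: processing = 14, completes at 28
  Job 4: processing = 15, completes at 43
  Job 5: processing = 16, completes at 59
Sum of completion times = 148
Average completion time = 148/5 = 29.6

29.6


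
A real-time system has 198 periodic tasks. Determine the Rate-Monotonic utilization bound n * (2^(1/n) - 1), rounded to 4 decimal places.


Compute 2^(1/198) = 1.0035068781
Subtract 1: 1.0035068781 - 1 = 0.0035068781
Multiply by n: 198 * 0.0035068781 = 0.6943618638
Round to 4 dp: 0.6944

0.6944


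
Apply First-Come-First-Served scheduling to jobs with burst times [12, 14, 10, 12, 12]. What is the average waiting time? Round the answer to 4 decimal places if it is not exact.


FCFS order (as given): [12, 14, 10, 12, 12]
Waiting times:
  Job 1: wait = 0
  Job 2: wait = 12
  Job 3: wait = 26
  Job 4: wait = 36
  Job 5: wait = 48
Sum of waiting times = 122
Average waiting time = 122/5 = 24.4

24.4


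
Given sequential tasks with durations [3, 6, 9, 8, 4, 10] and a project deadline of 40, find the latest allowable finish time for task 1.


LF(activity 1) = deadline - sum of successor durations
Successors: activities 2 through 6 with durations [6, 9, 8, 4, 10]
Sum of successor durations = 37
LF = 40 - 37 = 3

3


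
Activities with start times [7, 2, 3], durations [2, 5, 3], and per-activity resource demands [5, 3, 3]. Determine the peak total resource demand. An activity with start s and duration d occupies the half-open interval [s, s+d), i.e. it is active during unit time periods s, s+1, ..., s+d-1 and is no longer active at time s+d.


Each activity i is active on [start_i, start_i + duration_i).
Compute total resource usage per time slot:
  t=0: active resources = [], total = 0
  t=1: active resources = [], total = 0
  t=2: active resources = [3], total = 3
  t=3: active resources = [3, 3], total = 6
  t=4: active resources = [3, 3], total = 6
  t=5: active resources = [3, 3], total = 6
  t=6: active resources = [3], total = 3
  t=7: active resources = [5], total = 5
  t=8: active resources = [5], total = 5
Peak resource demand = 6

6


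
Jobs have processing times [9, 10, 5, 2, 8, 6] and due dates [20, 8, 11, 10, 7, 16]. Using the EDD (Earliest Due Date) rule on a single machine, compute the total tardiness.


Sort by due date (EDD order): [(8, 7), (10, 8), (2, 10), (5, 11), (6, 16), (9, 20)]
Compute completion times and tardiness:
  Job 1: p=8, d=7, C=8, tardiness=max(0,8-7)=1
  Job 2: p=10, d=8, C=18, tardiness=max(0,18-8)=10
  Job 3: p=2, d=10, C=20, tardiness=max(0,20-10)=10
  Job 4: p=5, d=11, C=25, tardiness=max(0,25-11)=14
  Job 5: p=6, d=16, C=31, tardiness=max(0,31-16)=15
  Job 6: p=9, d=20, C=40, tardiness=max(0,40-20)=20
Total tardiness = 70

70


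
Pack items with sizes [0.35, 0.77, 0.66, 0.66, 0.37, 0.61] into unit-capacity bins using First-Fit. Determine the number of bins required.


Place items sequentially using First-Fit:
  Item 0.35 -> new Bin 1
  Item 0.77 -> new Bin 2
  Item 0.66 -> new Bin 3
  Item 0.66 -> new Bin 4
  Item 0.37 -> Bin 1 (now 0.72)
  Item 0.61 -> new Bin 5
Total bins used = 5

5


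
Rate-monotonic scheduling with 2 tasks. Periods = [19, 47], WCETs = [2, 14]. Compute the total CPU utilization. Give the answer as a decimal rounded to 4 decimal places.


Compute individual utilizations (exact fractions):
  Task 1: C/T = 2/19 (approx. 0.1053)
  Task 2: C/T = 14/47 (approx. 0.2979)
Total utilization U = 2/19 + 14/47 = 360/893
Rounded to 4 decimal places: U = 0.4031
RM (Liu & Layland) bound for 2 tasks = 0.828427; compare with U = 360/893 (approx. 0.403135)
U <= bound, so schedulable by RM sufficient condition.

0.4031


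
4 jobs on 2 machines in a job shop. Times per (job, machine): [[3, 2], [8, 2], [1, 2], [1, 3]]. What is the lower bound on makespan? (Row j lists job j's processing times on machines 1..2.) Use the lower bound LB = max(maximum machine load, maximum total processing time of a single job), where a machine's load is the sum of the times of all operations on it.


Machine loads:
  Machine 1: 3 + 8 + 1 + 1 = 13
  Machine 2: 2 + 2 + 2 + 3 = 9
Max machine load = 13
Job totals:
  Job 1: 5
  Job 2: 10
  Job 3: 3
  Job 4: 4
Max job total = 10
Lower bound = max(13, 10) = 13

13


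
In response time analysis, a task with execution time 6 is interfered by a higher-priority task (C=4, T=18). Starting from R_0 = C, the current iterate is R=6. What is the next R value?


R_next = C + ceil(R_prev / T_hp) * C_hp
ceil(6 / 18) = ceil(0.3333) = 1
Interference = 1 * 4 = 4
R_next = 6 + 4 = 10

10


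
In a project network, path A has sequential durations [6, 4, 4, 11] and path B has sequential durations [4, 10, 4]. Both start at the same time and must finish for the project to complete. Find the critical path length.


Path A total = 6 + 4 + 4 + 11 = 25
Path B total = 4 + 10 + 4 = 18
Critical path = longest path = max(25, 18) = 25

25


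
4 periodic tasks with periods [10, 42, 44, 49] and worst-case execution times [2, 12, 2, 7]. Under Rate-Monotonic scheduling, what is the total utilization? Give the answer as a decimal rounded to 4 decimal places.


Compute individual utilizations (exact fractions):
  Task 1: C/T = 2/10 = 1/5 (approx. 0.2)
  Task 2: C/T = 12/42 = 2/7 (approx. 0.2857)
  Task 3: C/T = 2/44 = 1/22 (approx. 0.0455)
  Task 4: C/T = 7/49 = 1/7 (approx. 0.1429)
Total utilization U = 1/5 + 2/7 + 1/22 + 1/7 = 519/770
Rounded to 4 decimal places: U = 0.6740
RM (Liu & Layland) bound for 4 tasks = 0.756828; compare with U = 519/770 (approx. 0.674026)
U <= bound, so schedulable by RM sufficient condition.

0.6740


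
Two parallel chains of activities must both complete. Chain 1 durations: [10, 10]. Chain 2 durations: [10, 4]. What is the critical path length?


Path A total = 10 + 10 = 20
Path B total = 10 + 4 = 14
Critical path = longest path = max(20, 14) = 20

20


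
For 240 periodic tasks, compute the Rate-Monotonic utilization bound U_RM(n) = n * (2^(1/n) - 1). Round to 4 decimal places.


Compute 2^(1/240) = 1.0028922879
Subtract 1: 1.0028922879 - 1 = 0.0028922879
Multiply by n: 240 * 0.0028922879 = 0.6941490960
Round to 4 dp: 0.6941

0.6941


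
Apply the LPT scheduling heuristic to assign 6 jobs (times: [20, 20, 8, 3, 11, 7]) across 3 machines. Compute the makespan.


Sort jobs in decreasing order (LPT): [20, 20, 11, 8, 7, 3]
Assign each job to the least loaded machine:
  Machine 1: jobs [20, 3], load = 23
  Machine 2: jobs [20], load = 20
  Machine 3: jobs [11, 8, 7], load = 26
Makespan = max load = 26

26


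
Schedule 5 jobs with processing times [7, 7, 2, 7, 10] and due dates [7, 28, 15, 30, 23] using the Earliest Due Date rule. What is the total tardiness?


Sort by due date (EDD order): [(7, 7), (2, 15), (10, 23), (7, 28), (7, 30)]
Compute completion times and tardiness:
  Job 1: p=7, d=7, C=7, tardiness=max(0,7-7)=0
  Job 2: p=2, d=15, C=9, tardiness=max(0,9-15)=0
  Job 3: p=10, d=23, C=19, tardiness=max(0,19-23)=0
  Job 4: p=7, d=28, C=26, tardiness=max(0,26-28)=0
  Job 5: p=7, d=30, C=33, tardiness=max(0,33-30)=3
Total tardiness = 3

3


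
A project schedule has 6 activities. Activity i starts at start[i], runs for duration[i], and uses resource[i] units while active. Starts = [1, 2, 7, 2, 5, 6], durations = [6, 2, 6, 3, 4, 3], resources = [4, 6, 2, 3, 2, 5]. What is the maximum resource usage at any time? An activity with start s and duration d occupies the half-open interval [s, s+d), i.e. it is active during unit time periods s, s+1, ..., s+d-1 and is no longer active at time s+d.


Each activity i is active on [start_i, start_i + duration_i).
Compute total resource usage per time slot:
  t=0: active resources = [], total = 0
  t=1: active resources = [4], total = 4
  t=2: active resources = [4, 6, 3], total = 13
  t=3: active resources = [4, 6, 3], total = 13
  t=4: active resources = [4, 3], total = 7
  t=5: active resources = [4, 2], total = 6
  t=6: active resources = [4, 2, 5], total = 11
  t=7: active resources = [2, 2, 5], total = 9
  t=8: active resources = [2, 2, 5], total = 9
  t=9: active resources = [2], total = 2
  t=10: active resources = [2], total = 2
  t=11: active resources = [2], total = 2
  t=12: active resources = [2], total = 2
Peak resource demand = 13

13


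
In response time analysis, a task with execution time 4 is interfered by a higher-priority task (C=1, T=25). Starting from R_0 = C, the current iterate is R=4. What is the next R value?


R_next = C + ceil(R_prev / T_hp) * C_hp
ceil(4 / 25) = ceil(0.16) = 1
Interference = 1 * 1 = 1
R_next = 4 + 1 = 5

5


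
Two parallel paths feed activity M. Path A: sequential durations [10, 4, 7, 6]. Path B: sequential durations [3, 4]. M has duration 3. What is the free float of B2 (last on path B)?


ES(B2) = sum of predecessors on chain B = 3
EF(B2) = ES + duration = 3 + 4 = 7
Successor of B2 is M. ES(M) = max(sum(A), sum(B)) = max(27, 7) = 27
Free float = ES(successor) - EF(current) = 27 - 7 = 20

20


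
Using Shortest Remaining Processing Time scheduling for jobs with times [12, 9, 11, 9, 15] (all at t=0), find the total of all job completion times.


Since all jobs arrive at t=0, SRPT equals SPT ordering.
SPT order: [9, 9, 11, 12, 15]
Completion times:
  Job 1: p=9, C=9
  Job 2: p=9, C=18
  Job 3: p=11, C=29
  Job 4: p=12, C=41
  Job 5: p=15, C=56
Total completion time = 9 + 18 + 29 + 41 + 56 = 153

153


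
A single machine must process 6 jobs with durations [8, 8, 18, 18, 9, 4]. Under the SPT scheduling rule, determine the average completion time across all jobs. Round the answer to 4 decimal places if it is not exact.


Sort jobs by processing time (SPT order): [4, 8, 8, 9, 18, 18]
Compute completion times sequentially:
  Job 1: processing = 4, completes at 4
  Job 2: processing = 8, completes at 12
  Job 3: processing = 8, completes at 20
  Job 4: processing = 9, completes at 29
  Job 5: processing = 18, completes at 47
  Job 6: processing = 18, completes at 65
Sum of completion times = 177
Average completion time = 177/6 = 29.5

29.5


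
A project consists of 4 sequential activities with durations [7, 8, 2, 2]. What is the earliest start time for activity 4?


Activity 4 starts after activities 1 through 3 complete.
Predecessor durations: [7, 8, 2]
ES = 7 + 8 + 2 = 17

17


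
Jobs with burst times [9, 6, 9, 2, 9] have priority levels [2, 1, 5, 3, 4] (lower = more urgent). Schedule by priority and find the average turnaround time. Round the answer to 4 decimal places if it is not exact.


Sort by priority (ascending = highest first):
Order: [(1, 6), (2, 9), (3, 2), (4, 9), (5, 9)]
Completion times:
  Priority 1, burst=6, C=6
  Priority 2, burst=9, C=15
  Priority 3, burst=2, C=17
  Priority 4, burst=9, C=26
  Priority 5, burst=9, C=35
Average turnaround = 99/5 = 19.8

19.8


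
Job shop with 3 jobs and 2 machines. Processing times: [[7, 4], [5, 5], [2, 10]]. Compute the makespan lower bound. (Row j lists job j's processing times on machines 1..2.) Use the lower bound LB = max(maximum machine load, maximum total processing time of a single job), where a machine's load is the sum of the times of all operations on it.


Machine loads:
  Machine 1: 7 + 5 + 2 = 14
  Machine 2: 4 + 5 + 10 = 19
Max machine load = 19
Job totals:
  Job 1: 11
  Job 2: 10
  Job 3: 12
Max job total = 12
Lower bound = max(19, 12) = 19

19


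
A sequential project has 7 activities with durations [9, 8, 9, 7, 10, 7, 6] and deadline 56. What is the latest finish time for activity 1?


LF(activity 1) = deadline - sum of successor durations
Successors: activities 2 through 7 with durations [8, 9, 7, 10, 7, 6]
Sum of successor durations = 47
LF = 56 - 47 = 9

9


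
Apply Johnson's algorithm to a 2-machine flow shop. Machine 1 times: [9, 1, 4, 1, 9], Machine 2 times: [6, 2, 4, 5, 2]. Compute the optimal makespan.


Apply Johnson's rule:
  Group 1 (a <= b): [(2, 1, 2), (4, 1, 5), (3, 4, 4)]
  Group 2 (a > b): [(1, 9, 6), (5, 9, 2)]
Optimal job order: [2, 4, 3, 1, 5]
Schedule:
  Job 2: M1 done at 1, M2 done at 3
  Job 4: M1 done at 2, M2 done at 8
  Job 3: M1 done at 6, M2 done at 12
  Job 1: M1 done at 15, M2 done at 21
  Job 5: M1 done at 24, M2 done at 26
Makespan = 26

26


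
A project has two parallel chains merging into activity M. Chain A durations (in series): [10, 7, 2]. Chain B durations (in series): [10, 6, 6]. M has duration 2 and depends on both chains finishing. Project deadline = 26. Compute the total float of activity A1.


Forward pass: ES(A1) = sum of predecessors on chain A = 0
EF = ES + duration = 0 + 10 = 10
Backward pass: LF(M) = deadline = 26; LS(M) = 26 - 2 = 24
LF(A1) = LS(M) - sum(successors on chain A) = 24 - 9 = 15
LS = LF - duration = 15 - 10 = 5
Total float = LS - ES = 5 - 0 = 5

5


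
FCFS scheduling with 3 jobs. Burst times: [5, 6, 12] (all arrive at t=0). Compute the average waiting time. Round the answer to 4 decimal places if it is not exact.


FCFS order (as given): [5, 6, 12]
Waiting times:
  Job 1: wait = 0
  Job 2: wait = 5
  Job 3: wait = 11
Sum of waiting times = 16
Average waiting time = 16/3 = 5.3333

5.3333


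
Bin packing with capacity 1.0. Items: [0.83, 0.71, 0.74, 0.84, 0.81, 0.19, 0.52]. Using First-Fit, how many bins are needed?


Place items sequentially using First-Fit:
  Item 0.83 -> new Bin 1
  Item 0.71 -> new Bin 2
  Item 0.74 -> new Bin 3
  Item 0.84 -> new Bin 4
  Item 0.81 -> new Bin 5
  Item 0.19 -> Bin 2 (now 0.9)
  Item 0.52 -> new Bin 6
Total bins used = 6

6


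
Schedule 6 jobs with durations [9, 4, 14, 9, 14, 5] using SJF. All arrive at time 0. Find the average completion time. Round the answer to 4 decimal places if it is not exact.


SJF order (ascending): [4, 5, 9, 9, 14, 14]
Completion times:
  Job 1: burst=4, C=4
  Job 2: burst=5, C=9
  Job 3: burst=9, C=18
  Job 4: burst=9, C=27
  Job 5: burst=14, C=41
  Job 6: burst=14, C=55
Average completion = 154/6 = 25.6667

25.6667


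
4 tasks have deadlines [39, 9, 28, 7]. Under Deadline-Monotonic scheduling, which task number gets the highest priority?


Sort tasks by relative deadline (ascending):
  Task 4: deadline = 7
  Task 2: deadline = 9
  Task 3: deadline = 28
  Task 1: deadline = 39
Priority order (highest first): [4, 2, 3, 1]
Highest priority task = 4

4


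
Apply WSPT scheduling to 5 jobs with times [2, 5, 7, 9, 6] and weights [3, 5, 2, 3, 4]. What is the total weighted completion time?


Compute p/w ratios and sort ascending (WSPT): [(2, 3), (5, 5), (6, 4), (9, 3), (7, 2)]
Compute weighted completion times:
  Job (p=2,w=3): C=2, w*C=3*2=6
  Job (p=5,w=5): C=7, w*C=5*7=35
  Job (p=6,w=4): C=13, w*C=4*13=52
  Job (p=9,w=3): C=22, w*C=3*22=66
  Job (p=7,w=2): C=29, w*C=2*29=58
Total weighted completion time = 217

217


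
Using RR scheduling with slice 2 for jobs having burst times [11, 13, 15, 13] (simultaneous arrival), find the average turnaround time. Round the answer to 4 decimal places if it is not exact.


Time quantum = 2
Execution trace:
  J1 runs 2 units, time = 2
  J2 runs 2 units, time = 4
  J3 runs 2 units, time = 6
  J4 runs 2 units, time = 8
  J1 runs 2 units, time = 10
  J2 runs 2 units, time = 12
  J3 runs 2 units, time = 14
  J4 runs 2 units, time = 16
  J1 runs 2 units, time = 18
  J2 runs 2 units, time = 20
  J3 runs 2 units, time = 22
  J4 runs 2 units, time = 24
  J1 runs 2 units, time = 26
  J2 runs 2 units, time = 28
  J3 runs 2 units, time = 30
  J4 runs 2 units, time = 32
  J1 runs 2 units, time = 34
  J2 runs 2 units, time = 36
  J3 runs 2 units, time = 38
  J4 runs 2 units, time = 40
  J1 runs 1 units, time = 41
  J2 runs 2 units, time = 43
  J3 runs 2 units, time = 45
  J4 runs 2 units, time = 47
  J2 runs 1 units, time = 48
  J3 runs 2 units, time = 50
  J4 runs 1 units, time = 51
  J3 runs 1 units, time = 52
Finish times: [41, 48, 52, 51]
Average turnaround = 192/4 = 48.0

48.0


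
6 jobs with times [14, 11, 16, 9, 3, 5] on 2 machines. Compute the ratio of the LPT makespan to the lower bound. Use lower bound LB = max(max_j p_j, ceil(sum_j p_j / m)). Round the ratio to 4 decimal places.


LPT order: [16, 14, 11, 9, 5, 3]
Machine loads after assignment: [30, 28]
LPT makespan = 30
Lower bound = max(max_job, ceil(total/2)) = max(16, 29) = 29
Ratio = 30 / 29 = 1.0345

1.0345


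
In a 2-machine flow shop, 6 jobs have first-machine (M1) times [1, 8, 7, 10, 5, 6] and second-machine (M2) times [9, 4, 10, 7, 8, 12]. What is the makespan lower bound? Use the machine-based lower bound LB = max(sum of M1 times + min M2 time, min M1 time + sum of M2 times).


LB1 = sum(M1 times) + min(M2 times) = 37 + 4 = 41
LB2 = min(M1 times) + sum(M2 times) = 1 + 50 = 51
Lower bound = max(LB1, LB2) = max(41, 51) = 51

51


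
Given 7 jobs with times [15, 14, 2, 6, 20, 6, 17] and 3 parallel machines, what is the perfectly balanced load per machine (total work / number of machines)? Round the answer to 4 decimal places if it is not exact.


Total processing time = 15 + 14 + 2 + 6 + 20 + 6 + 17 = 80
Number of machines = 3
Ideal balanced load = 80 / 3 = 26.6667

26.6667


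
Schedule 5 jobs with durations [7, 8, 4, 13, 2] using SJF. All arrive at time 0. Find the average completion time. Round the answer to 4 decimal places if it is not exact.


SJF order (ascending): [2, 4, 7, 8, 13]
Completion times:
  Job 1: burst=2, C=2
  Job 2: burst=4, C=6
  Job 3: burst=7, C=13
  Job 4: burst=8, C=21
  Job 5: burst=13, C=34
Average completion = 76/5 = 15.2

15.2


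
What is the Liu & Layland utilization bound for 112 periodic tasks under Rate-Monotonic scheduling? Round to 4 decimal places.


Compute 2^(1/112) = 1.0062080044
Subtract 1: 1.0062080044 - 1 = 0.0062080044
Multiply by n: 112 * 0.0062080044 = 0.6952964928
Round to 4 dp: 0.6953

0.6953


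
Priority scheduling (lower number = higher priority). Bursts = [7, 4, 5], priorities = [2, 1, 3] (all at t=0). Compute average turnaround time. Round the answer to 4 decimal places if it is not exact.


Sort by priority (ascending = highest first):
Order: [(1, 4), (2, 7), (3, 5)]
Completion times:
  Priority 1, burst=4, C=4
  Priority 2, burst=7, C=11
  Priority 3, burst=5, C=16
Average turnaround = 31/3 = 10.3333

10.3333
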